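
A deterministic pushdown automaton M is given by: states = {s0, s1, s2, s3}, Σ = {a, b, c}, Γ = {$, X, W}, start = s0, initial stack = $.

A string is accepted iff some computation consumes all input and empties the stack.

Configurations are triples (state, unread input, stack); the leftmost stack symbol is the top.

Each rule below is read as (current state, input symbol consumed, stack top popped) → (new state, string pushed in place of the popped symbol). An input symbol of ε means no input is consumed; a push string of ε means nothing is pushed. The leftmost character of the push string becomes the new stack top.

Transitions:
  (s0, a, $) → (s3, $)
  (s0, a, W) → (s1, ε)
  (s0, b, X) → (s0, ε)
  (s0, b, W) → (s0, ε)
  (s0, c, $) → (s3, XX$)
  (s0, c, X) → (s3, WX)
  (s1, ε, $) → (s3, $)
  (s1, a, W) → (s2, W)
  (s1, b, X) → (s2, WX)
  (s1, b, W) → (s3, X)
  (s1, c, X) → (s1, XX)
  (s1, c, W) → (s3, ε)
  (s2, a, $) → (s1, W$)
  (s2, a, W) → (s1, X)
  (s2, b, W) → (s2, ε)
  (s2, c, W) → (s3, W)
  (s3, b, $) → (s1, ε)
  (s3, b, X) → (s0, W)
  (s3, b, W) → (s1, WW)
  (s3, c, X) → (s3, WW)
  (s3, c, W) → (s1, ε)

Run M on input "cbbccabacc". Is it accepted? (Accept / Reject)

Reject

(s0, cbbccabacc, $) ⊢ (s3, bbccabacc, XX$) ⊢ (s0, bccabacc, WX$) ⊢ (s0, ccabacc, X$) ⊢ (s3, cabacc, WX$) ⊢ (s1, abacc, X$)
No transition applies at (s1, abacc, X$); input not fully consumed.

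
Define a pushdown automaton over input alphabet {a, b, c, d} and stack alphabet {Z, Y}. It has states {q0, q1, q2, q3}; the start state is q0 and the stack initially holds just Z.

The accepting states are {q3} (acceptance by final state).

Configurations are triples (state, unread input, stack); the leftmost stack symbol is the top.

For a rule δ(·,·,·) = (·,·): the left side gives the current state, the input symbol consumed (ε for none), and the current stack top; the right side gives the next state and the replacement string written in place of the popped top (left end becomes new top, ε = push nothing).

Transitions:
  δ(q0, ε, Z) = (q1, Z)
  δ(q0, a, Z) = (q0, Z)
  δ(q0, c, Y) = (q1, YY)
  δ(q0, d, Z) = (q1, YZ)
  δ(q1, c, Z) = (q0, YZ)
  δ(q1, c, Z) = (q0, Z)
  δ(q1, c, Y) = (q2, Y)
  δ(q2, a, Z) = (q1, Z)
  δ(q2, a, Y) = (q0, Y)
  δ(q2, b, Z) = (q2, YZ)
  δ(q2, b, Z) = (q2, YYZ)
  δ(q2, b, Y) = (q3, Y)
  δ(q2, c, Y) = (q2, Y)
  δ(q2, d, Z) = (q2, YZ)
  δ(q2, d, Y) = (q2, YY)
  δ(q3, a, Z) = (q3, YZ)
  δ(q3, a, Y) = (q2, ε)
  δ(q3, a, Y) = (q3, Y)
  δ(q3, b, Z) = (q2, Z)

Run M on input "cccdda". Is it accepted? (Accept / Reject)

Reject

No computation consumes all input and reaches a final state.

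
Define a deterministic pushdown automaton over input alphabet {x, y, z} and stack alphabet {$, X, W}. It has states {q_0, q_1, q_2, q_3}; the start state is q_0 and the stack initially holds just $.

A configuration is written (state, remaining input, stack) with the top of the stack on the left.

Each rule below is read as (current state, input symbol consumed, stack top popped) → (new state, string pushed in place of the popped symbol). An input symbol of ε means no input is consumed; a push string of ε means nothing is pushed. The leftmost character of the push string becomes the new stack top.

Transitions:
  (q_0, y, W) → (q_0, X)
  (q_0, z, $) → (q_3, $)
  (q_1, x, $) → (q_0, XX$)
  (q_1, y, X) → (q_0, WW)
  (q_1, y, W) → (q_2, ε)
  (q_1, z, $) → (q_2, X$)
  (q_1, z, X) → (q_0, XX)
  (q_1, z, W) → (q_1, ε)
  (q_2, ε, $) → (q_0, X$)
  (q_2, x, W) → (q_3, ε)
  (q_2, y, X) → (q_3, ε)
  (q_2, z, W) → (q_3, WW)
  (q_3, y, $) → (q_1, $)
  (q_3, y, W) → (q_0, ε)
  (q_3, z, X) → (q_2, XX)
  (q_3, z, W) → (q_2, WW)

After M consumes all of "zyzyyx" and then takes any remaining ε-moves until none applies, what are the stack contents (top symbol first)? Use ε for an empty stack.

XX$

(q_0, zyzyyx, $)
  read z, top $: go to q_3, push $ → (q_3, yzyyx, $)
  read y, top $: go to q_1, push $ → (q_1, zyyx, $)
  read z, top $: go to q_2, push X$ → (q_2, yyx, X$)
  read y, top X: go to q_3, push ε → (q_3, yx, $)
  read y, top $: go to q_1, push $ → (q_1, x, $)
  read x, top $: go to q_0, push XX$ → (q_0, ε, XX$)
All input consumed in state q_0 with stack XX$.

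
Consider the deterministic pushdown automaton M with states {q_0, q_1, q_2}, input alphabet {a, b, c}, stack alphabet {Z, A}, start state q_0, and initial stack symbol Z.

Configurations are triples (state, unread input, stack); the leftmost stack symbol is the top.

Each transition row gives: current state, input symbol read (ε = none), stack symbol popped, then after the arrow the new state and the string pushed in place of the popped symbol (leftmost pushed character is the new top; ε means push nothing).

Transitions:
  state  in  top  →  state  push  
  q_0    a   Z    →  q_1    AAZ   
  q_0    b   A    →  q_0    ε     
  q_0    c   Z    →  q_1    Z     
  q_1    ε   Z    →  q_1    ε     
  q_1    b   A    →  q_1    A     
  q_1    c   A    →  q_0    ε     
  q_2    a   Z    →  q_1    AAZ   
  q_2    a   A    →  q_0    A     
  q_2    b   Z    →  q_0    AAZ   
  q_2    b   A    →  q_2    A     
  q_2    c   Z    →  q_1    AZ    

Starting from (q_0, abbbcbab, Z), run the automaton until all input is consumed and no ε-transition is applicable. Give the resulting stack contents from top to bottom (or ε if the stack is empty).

AAZ

(q_0, abbbcbab, Z) ⊢ (q_1, bbbcbab, AAZ) ⊢ (q_1, bbcbab, AAZ) ⊢ (q_1, bcbab, AAZ) ⊢ (q_1, cbab, AAZ) ⊢ (q_0, bab, AZ) ⊢ (q_0, ab, Z) ⊢ (q_1, b, AAZ) ⊢ (q_1, ε, AAZ)
All input consumed in state q_1 with stack AAZ.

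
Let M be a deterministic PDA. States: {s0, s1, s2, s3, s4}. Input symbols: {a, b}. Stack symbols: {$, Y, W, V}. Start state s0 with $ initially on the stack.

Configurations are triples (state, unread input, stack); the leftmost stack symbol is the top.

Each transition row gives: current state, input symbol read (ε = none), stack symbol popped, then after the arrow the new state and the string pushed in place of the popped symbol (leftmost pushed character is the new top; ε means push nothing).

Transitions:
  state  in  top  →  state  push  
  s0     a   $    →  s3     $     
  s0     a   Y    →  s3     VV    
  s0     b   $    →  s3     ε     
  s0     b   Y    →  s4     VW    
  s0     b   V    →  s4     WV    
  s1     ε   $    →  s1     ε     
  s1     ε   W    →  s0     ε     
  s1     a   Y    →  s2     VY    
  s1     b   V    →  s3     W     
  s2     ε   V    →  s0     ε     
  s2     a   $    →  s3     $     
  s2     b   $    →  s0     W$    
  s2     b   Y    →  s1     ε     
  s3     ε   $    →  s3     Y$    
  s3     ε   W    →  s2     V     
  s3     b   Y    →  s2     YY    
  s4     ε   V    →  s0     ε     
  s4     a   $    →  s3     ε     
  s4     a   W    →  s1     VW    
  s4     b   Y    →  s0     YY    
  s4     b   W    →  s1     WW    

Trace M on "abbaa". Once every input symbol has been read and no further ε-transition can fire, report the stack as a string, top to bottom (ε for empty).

(s0, abbaa, $) ⊢ (s3, bbaa, $) ⊢ (s3, bbaa, Y$) ⊢ (s2, baa, YY$) ⊢ (s1, aa, Y$) ⊢ (s2, a, VY$) ⊢ (s0, a, Y$) ⊢ (s3, ε, VV$)
All input consumed in state s3 with stack VV$.

VV$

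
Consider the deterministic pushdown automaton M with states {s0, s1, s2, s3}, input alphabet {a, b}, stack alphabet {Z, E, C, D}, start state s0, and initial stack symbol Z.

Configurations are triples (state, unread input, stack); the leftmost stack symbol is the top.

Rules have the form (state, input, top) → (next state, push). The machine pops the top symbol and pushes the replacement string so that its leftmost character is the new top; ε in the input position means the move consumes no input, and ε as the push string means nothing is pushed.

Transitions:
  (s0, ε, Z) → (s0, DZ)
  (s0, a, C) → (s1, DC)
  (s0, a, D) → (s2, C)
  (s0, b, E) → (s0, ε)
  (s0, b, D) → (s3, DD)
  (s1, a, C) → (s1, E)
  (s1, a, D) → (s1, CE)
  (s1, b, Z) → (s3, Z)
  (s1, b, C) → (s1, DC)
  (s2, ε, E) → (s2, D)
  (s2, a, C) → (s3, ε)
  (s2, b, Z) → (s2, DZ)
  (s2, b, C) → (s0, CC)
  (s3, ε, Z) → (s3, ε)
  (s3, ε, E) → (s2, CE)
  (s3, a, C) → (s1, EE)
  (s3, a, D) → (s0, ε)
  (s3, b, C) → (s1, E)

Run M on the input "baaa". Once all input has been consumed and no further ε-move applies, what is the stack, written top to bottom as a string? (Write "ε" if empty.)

ε

(s0, baaa, Z) ⊢ (s0, baaa, DZ) ⊢ (s3, aaa, DDZ) ⊢ (s0, aa, DZ) ⊢ (s2, a, CZ) ⊢ (s3, ε, Z) ⊢ (s3, ε, ε)
All input consumed in state s3 with stack ε.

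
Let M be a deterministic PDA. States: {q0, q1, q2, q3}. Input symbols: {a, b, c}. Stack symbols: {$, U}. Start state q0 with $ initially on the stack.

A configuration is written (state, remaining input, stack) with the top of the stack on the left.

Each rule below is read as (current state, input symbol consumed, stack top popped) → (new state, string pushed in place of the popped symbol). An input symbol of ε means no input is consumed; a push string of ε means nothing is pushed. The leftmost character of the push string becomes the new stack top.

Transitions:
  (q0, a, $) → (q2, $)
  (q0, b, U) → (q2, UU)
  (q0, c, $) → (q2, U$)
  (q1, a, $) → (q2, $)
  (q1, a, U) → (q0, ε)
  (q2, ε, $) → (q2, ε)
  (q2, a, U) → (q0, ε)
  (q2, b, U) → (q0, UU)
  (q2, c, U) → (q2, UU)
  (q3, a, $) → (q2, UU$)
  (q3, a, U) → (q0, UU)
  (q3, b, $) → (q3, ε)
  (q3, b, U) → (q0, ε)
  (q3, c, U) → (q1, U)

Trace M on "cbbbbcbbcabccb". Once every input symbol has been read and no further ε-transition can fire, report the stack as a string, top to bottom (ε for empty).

(q0, cbbbbcbbcabccb, $) ⊢ (q2, bbbbcbbcabccb, U$) ⊢ (q0, bbbcbbcabccb, UU$) ⊢ (q2, bbcbbcabccb, UUU$) ⊢ (q0, bcbbcabccb, UUUU$) ⊢ (q2, cbbcabccb, UUUUU$) ⊢ (q2, bbcabccb, UUUUUU$) ⊢ (q0, bcabccb, UUUUUUU$) ⊢ (q2, cabccb, UUUUUUUU$) ⊢ (q2, abccb, UUUUUUUUU$) ⊢ (q0, bccb, UUUUUUUU$) ⊢ (q2, ccb, UUUUUUUUU$) ⊢ (q2, cb, UUUUUUUUUU$) ⊢ (q2, b, UUUUUUUUUUU$) ⊢ (q0, ε, UUUUUUUUUUUU$)
All input consumed in state q0 with stack UUUUUUUUUUUU$.

UUUUUUUUUUUU$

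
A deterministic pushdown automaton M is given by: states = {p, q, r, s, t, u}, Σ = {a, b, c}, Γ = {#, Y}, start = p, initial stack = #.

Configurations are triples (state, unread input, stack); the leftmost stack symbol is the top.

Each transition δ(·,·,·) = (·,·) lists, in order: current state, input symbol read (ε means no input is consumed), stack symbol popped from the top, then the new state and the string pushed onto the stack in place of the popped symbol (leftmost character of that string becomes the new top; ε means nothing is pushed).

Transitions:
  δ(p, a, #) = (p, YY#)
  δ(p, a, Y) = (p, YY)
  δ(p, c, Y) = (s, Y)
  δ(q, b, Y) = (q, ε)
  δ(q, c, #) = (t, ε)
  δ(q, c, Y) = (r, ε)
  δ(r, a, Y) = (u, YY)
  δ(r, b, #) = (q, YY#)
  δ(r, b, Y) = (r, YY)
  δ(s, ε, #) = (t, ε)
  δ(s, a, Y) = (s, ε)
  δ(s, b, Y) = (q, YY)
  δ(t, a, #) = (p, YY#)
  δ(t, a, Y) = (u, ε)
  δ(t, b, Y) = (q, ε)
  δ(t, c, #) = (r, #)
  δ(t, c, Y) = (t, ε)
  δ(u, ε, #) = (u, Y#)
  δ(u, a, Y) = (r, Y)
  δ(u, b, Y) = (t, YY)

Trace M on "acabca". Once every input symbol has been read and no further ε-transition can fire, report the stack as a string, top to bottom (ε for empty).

YY#

(p, acabca, #)
  read a, top #: go to p, push YY# → (p, cabca, YY#)
  read c, top Y: go to s, push Y → (s, abca, YY#)
  read a, top Y: go to s, push ε → (s, bca, Y#)
  read b, top Y: go to q, push YY → (q, ca, YY#)
  read c, top Y: go to r, push ε → (r, a, Y#)
  read a, top Y: go to u, push YY → (u, ε, YY#)
All input consumed in state u with stack YY#.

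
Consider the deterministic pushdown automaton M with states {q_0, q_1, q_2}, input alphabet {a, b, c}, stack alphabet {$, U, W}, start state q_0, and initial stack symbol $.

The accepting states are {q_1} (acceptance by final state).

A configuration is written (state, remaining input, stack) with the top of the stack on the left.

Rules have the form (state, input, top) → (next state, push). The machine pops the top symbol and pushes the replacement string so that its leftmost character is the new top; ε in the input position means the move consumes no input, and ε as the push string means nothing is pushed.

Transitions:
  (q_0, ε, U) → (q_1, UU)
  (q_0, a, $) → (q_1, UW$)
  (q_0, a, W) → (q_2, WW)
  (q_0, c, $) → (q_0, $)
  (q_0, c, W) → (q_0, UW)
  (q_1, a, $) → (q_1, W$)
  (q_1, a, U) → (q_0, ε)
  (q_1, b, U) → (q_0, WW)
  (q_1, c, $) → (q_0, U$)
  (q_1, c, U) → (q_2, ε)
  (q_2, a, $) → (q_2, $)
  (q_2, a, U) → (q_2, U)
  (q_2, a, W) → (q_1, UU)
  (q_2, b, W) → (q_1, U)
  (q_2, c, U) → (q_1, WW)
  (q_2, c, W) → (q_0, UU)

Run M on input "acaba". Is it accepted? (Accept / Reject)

Reject

(q_0, acaba, $)
  read a, top $: go to q_1, push UW$ → (q_1, caba, UW$)
  read c, top U: go to q_2, push ε → (q_2, aba, W$)
  read a, top W: go to q_1, push UU → (q_1, ba, UU$)
  read b, top U: go to q_0, push WW → (q_0, a, WWU$)
  read a, top W: go to q_2, push WW → (q_2, ε, WWWU$)
All input consumed; state q_2 ∉ F and no further ε-move applies.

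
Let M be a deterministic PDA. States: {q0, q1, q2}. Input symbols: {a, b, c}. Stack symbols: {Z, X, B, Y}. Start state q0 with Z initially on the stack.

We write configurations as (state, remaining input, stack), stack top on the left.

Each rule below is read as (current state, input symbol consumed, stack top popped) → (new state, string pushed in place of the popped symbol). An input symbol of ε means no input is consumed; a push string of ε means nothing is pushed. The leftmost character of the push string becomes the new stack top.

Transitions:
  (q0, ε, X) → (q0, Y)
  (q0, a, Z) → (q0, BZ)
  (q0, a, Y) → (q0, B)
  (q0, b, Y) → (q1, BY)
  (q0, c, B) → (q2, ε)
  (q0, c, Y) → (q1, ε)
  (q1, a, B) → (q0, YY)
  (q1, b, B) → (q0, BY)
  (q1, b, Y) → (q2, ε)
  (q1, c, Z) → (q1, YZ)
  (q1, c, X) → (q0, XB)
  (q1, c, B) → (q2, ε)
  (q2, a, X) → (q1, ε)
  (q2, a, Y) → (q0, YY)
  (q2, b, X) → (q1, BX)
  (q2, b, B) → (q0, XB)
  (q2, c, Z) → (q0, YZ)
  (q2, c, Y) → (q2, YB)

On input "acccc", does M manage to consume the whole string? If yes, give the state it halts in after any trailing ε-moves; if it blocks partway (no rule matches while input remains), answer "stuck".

q1

(q0, acccc, Z)
  read a, top Z: go to q0, push BZ → (q0, cccc, BZ)
  read c, top B: go to q2, push ε → (q2, ccc, Z)
  read c, top Z: go to q0, push YZ → (q0, cc, YZ)
  read c, top Y: go to q1, push ε → (q1, c, Z)
  read c, top Z: go to q1, push YZ → (q1, ε, YZ)
All input consumed; M is in state q1.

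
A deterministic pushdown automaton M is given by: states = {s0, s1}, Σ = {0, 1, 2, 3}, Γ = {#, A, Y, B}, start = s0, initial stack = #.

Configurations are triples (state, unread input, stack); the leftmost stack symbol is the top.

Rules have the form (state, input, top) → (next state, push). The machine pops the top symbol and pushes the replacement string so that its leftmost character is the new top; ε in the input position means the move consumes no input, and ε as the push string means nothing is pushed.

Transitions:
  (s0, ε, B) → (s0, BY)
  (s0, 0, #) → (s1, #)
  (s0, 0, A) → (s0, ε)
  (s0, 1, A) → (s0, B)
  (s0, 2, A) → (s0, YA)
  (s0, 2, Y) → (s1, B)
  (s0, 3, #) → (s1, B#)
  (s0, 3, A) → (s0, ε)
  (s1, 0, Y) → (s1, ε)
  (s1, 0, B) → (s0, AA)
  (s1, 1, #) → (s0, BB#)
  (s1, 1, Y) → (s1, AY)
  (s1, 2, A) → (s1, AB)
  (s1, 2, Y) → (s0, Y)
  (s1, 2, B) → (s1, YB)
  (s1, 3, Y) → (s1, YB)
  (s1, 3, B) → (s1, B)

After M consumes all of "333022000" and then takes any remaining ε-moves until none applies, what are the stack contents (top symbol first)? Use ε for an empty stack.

(s0, 333022000, #)
  read 3, top #: go to s1, push B# → (s1, 33022000, B#)
  read 3, top B: go to s1, push B → (s1, 3022000, B#)
  read 3, top B: go to s1, push B → (s1, 022000, B#)
  read 0, top B: go to s0, push AA → (s0, 22000, AA#)
  read 2, top A: go to s0, push YA → (s0, 2000, YAA#)
  read 2, top Y: go to s1, push B → (s1, 000, BAA#)
  read 0, top B: go to s0, push AA → (s0, 00, AAAA#)
  read 0, top A: go to s0, push ε → (s0, 0, AAA#)
  read 0, top A: go to s0, push ε → (s0, ε, AA#)
All input consumed in state s0 with stack AA#.

AA#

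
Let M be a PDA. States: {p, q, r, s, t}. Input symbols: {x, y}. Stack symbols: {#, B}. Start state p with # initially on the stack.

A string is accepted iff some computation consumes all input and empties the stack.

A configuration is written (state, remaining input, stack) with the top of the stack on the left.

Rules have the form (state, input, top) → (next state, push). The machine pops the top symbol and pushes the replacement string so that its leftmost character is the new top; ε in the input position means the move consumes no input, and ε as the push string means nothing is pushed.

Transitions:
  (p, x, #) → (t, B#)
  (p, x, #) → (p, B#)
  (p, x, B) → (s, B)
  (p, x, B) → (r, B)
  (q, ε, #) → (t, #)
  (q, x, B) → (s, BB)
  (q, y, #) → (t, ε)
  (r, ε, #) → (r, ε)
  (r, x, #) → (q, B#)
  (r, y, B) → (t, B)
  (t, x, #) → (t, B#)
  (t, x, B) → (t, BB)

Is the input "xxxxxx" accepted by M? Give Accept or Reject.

Reject

No computation consumes all input and empties the stack.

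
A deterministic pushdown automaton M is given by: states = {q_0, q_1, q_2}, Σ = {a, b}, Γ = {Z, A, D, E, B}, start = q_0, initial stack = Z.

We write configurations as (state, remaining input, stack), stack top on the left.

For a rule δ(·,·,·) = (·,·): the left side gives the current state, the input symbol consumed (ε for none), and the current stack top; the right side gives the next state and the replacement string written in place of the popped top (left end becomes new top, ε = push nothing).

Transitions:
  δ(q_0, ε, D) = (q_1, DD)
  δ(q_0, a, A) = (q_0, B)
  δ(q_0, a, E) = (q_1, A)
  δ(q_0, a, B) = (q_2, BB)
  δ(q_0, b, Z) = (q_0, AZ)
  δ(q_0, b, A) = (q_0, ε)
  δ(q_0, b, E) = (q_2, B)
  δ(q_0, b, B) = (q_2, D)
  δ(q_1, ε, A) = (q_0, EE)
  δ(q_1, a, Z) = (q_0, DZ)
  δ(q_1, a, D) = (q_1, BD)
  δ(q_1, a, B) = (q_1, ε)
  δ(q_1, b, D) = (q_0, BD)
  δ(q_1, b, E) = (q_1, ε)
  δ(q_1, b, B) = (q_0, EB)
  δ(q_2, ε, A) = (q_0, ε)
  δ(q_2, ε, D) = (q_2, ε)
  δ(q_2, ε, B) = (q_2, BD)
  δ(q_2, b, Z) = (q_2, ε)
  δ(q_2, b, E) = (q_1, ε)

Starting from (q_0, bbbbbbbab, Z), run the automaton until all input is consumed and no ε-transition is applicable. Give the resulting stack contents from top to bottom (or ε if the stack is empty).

(q_0, bbbbbbbab, Z)
  read b, top Z: go to q_0, push AZ → (q_0, bbbbbbab, AZ)
  read b, top A: go to q_0, push ε → (q_0, bbbbbab, Z)
  read b, top Z: go to q_0, push AZ → (q_0, bbbbab, AZ)
  read b, top A: go to q_0, push ε → (q_0, bbbab, Z)
  read b, top Z: go to q_0, push AZ → (q_0, bbab, AZ)
  read b, top A: go to q_0, push ε → (q_0, bab, Z)
  read b, top Z: go to q_0, push AZ → (q_0, ab, AZ)
  read a, top A: go to q_0, push B → (q_0, b, BZ)
  read b, top B: go to q_2, push D → (q_2, ε, DZ)
  ε-move, top D: go to q_2, push ε → (q_2, ε, Z)
All input consumed in state q_2 with stack Z.

Z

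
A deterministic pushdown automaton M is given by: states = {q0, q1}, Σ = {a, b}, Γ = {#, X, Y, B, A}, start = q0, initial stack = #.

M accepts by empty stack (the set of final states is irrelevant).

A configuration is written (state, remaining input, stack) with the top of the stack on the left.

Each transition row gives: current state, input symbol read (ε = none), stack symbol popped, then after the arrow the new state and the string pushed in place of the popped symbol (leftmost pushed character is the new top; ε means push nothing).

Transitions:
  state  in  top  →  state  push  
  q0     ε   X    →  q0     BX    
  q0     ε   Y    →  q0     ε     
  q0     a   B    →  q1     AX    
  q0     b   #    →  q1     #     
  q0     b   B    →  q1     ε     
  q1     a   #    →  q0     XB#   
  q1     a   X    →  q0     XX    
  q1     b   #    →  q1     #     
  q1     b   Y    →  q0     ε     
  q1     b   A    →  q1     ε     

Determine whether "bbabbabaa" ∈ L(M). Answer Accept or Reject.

(q0, bbabbabaa, #) ⊢ (q1, babbabaa, #) ⊢ (q1, abbabaa, #) ⊢ (q0, bbabaa, XB#) ⊢ (q0, bbabaa, BXB#) ⊢ (q1, babaa, XB#)
No transition applies at (q1, babaa, XB#); input not fully consumed.

Reject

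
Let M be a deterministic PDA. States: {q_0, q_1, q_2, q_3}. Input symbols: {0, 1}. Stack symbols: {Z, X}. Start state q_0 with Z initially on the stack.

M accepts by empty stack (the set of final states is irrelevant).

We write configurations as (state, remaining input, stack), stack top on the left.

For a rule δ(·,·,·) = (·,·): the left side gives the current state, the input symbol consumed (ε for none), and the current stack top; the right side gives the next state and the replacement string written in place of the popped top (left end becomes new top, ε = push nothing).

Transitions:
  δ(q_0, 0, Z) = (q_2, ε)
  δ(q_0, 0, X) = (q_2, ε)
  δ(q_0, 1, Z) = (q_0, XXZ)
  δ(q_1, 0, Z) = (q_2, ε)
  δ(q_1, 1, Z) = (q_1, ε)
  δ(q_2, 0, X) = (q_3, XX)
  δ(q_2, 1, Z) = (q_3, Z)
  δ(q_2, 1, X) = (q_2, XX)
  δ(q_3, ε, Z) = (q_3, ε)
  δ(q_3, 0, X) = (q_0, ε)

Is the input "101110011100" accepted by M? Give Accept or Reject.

Reject

(q_0, 101110011100, Z)
  read 1, top Z: go to q_0, push XXZ → (q_0, 01110011100, XXZ)
  read 0, top X: go to q_2, push ε → (q_2, 1110011100, XZ)
  read 1, top X: go to q_2, push XX → (q_2, 110011100, XXZ)
  read 1, top X: go to q_2, push XX → (q_2, 10011100, XXXZ)
  read 1, top X: go to q_2, push XX → (q_2, 0011100, XXXXZ)
  read 0, top X: go to q_3, push XX → (q_3, 011100, XXXXXZ)
  read 0, top X: go to q_0, push ε → (q_0, 11100, XXXXZ)
No transition applies at (q_0, 11100, XXXXZ); input not fully consumed.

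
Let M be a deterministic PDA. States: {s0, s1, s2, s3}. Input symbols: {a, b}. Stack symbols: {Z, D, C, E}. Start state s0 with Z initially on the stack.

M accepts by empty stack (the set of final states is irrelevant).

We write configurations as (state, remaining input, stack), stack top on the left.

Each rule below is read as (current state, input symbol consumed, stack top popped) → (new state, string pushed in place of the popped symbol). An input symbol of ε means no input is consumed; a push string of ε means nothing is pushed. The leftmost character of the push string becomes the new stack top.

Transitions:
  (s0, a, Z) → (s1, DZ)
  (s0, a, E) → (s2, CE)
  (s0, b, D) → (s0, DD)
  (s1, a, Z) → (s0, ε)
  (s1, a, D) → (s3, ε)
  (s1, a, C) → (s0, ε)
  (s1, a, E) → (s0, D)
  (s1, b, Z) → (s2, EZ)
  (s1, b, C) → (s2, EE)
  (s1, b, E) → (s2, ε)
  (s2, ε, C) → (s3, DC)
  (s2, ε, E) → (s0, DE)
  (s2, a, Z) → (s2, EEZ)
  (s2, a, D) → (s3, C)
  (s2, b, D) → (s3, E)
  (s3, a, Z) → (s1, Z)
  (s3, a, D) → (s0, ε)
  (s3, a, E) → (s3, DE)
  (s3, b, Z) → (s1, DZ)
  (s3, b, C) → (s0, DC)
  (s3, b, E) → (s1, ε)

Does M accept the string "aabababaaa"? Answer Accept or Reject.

(s0, aabababaaa, Z) ⊢ (s1, abababaaa, DZ) ⊢ (s3, bababaaa, Z) ⊢ (s1, ababaaa, DZ) ⊢ (s3, babaaa, Z) ⊢ (s1, abaaa, DZ) ⊢ (s3, baaa, Z) ⊢ (s1, aaa, DZ) ⊢ (s3, aa, Z) ⊢ (s1, a, Z) ⊢ (s0, ε, ε)
All input consumed and the stack is empty.

Accept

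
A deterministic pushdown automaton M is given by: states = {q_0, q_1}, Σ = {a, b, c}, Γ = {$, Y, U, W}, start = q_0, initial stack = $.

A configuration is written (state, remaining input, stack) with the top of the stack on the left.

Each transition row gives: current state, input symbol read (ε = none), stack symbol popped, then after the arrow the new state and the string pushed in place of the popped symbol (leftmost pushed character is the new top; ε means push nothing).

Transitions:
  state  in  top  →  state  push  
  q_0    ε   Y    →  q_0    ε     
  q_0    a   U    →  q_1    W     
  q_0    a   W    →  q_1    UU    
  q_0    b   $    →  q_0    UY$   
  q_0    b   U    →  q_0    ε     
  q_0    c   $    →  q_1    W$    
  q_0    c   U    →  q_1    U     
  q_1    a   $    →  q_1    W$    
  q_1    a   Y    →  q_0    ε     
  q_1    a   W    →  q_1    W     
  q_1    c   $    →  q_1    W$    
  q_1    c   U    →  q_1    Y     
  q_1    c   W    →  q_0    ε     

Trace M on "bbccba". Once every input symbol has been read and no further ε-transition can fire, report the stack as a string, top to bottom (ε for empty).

(q_0, bbccba, $)
  read b, top $: go to q_0, push UY$ → (q_0, bccba, UY$)
  read b, top U: go to q_0, push ε → (q_0, ccba, Y$)
  ε-move, top Y: go to q_0, push ε → (q_0, ccba, $)
  read c, top $: go to q_1, push W$ → (q_1, cba, W$)
  read c, top W: go to q_0, push ε → (q_0, ba, $)
  read b, top $: go to q_0, push UY$ → (q_0, a, UY$)
  read a, top U: go to q_1, push W → (q_1, ε, WY$)
All input consumed in state q_1 with stack WY$.

WY$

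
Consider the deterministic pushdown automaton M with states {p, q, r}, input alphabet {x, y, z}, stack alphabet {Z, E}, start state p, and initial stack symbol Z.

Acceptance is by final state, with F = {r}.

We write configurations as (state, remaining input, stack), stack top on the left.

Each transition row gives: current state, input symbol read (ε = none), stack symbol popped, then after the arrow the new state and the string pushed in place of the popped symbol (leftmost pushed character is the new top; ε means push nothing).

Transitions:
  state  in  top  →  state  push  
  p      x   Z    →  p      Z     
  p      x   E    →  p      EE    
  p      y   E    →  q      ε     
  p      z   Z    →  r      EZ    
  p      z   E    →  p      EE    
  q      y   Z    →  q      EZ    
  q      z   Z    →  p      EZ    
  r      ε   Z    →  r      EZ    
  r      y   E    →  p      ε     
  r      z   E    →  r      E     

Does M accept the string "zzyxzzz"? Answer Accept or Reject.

(p, zzyxzzz, Z)
  read z, top Z: go to r, push EZ → (r, zyxzzz, EZ)
  read z, top E: go to r, push E → (r, yxzzz, EZ)
  read y, top E: go to p, push ε → (p, xzzz, Z)
  read x, top Z: go to p, push Z → (p, zzz, Z)
  read z, top Z: go to r, push EZ → (r, zz, EZ)
  read z, top E: go to r, push E → (r, z, EZ)
  read z, top E: go to r, push E → (r, ε, EZ)
All input consumed; state r ∈ F.

Accept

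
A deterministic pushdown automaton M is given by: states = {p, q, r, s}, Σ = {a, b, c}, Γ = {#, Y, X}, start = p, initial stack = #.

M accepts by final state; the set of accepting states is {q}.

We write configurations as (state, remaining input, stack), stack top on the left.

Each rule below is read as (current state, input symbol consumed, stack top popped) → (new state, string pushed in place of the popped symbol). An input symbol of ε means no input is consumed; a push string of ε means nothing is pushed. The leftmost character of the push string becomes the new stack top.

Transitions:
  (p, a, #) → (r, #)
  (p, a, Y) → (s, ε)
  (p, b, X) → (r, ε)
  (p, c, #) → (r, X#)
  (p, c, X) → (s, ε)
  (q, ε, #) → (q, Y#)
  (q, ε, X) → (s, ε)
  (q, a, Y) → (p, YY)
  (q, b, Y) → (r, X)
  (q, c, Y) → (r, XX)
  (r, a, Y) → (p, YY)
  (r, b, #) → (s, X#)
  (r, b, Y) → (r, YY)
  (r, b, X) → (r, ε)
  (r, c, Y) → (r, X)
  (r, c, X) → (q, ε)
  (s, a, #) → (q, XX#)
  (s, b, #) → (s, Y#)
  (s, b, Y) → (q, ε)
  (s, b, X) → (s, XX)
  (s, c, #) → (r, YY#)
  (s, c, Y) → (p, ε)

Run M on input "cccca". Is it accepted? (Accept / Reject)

(p, cccca, #) ⊢ (r, ccca, X#) ⊢ (q, cca, #) ⊢ (q, cca, Y#) ⊢ (r, ca, XX#) ⊢ (q, a, X#) ⊢ (s, a, #) ⊢ (q, ε, XX#)
All input consumed; state q ∈ F.

Accept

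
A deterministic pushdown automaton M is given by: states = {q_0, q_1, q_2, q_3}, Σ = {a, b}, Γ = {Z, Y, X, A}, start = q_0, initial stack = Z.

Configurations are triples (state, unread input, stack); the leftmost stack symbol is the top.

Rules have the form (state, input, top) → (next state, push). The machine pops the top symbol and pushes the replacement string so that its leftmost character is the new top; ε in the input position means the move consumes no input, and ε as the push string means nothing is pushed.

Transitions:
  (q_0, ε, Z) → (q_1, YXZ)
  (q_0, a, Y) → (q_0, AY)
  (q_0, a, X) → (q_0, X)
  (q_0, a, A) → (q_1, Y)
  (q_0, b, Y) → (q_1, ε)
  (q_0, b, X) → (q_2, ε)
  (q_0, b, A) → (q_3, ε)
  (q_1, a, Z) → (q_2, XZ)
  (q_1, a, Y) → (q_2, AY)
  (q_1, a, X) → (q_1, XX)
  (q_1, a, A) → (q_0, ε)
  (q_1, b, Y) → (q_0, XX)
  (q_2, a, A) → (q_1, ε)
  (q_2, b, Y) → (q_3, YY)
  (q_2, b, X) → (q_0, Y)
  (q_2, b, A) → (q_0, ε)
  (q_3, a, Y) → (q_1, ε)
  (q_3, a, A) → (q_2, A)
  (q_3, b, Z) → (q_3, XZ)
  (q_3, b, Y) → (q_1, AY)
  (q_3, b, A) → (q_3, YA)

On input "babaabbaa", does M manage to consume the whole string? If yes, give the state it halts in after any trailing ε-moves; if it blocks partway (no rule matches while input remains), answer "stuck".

(q_0, babaabbaa, Z)
  ε-move, top Z: go to q_1, push YXZ → (q_1, babaabbaa, YXZ)
  read b, top Y: go to q_0, push XX → (q_0, abaabbaa, XXXZ)
  read a, top X: go to q_0, push X → (q_0, baabbaa, XXXZ)
  read b, top X: go to q_2, push ε → (q_2, aabbaa, XXZ)
No transition for (q_2, a, top X); M blocks with input aabbaa remaining.

stuck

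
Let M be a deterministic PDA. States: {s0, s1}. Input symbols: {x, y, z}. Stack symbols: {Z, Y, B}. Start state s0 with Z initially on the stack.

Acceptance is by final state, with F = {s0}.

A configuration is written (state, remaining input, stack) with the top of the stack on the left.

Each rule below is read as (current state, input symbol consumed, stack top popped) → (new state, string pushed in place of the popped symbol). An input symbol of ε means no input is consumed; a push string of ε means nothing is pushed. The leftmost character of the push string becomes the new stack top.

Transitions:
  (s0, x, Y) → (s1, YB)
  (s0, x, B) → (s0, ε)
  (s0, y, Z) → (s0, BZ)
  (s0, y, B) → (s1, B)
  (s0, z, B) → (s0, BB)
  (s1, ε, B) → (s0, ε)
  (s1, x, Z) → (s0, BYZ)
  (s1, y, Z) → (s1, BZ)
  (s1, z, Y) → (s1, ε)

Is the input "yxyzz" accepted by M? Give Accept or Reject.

Accept

(s0, yxyzz, Z) ⊢ (s0, xyzz, BZ) ⊢ (s0, yzz, Z) ⊢ (s0, zz, BZ) ⊢ (s0, z, BBZ) ⊢ (s0, ε, BBBZ)
All input consumed; state s0 ∈ F.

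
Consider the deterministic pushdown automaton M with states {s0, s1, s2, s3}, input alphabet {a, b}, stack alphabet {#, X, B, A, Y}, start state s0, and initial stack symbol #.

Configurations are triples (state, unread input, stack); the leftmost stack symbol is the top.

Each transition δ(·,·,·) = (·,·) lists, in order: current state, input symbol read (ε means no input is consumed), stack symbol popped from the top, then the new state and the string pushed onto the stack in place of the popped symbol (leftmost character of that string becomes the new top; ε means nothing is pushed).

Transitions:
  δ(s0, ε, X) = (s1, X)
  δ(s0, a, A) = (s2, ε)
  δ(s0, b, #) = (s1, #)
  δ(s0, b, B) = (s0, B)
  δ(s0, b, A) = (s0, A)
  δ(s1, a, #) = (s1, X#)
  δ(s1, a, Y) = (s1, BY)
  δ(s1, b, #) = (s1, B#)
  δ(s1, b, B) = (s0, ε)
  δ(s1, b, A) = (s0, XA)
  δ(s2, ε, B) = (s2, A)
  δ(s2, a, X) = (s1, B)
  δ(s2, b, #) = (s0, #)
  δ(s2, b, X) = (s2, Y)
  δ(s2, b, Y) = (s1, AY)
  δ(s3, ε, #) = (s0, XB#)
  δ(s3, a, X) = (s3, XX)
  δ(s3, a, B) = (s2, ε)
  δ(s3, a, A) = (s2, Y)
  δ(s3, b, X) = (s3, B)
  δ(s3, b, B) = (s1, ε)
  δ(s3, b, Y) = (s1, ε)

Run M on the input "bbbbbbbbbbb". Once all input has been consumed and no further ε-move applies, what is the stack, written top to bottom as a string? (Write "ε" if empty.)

B#

(s0, bbbbbbbbbbb, #)
  read b, top #: go to s1, push # → (s1, bbbbbbbbbb, #)
  read b, top #: go to s1, push B# → (s1, bbbbbbbbb, B#)
  read b, top B: go to s0, push ε → (s0, bbbbbbbb, #)
  read b, top #: go to s1, push # → (s1, bbbbbbb, #)
  read b, top #: go to s1, push B# → (s1, bbbbbb, B#)
  read b, top B: go to s0, push ε → (s0, bbbbb, #)
  read b, top #: go to s1, push # → (s1, bbbb, #)
  read b, top #: go to s1, push B# → (s1, bbb, B#)
  read b, top B: go to s0, push ε → (s0, bb, #)
  read b, top #: go to s1, push # → (s1, b, #)
  read b, top #: go to s1, push B# → (s1, ε, B#)
All input consumed in state s1 with stack B#.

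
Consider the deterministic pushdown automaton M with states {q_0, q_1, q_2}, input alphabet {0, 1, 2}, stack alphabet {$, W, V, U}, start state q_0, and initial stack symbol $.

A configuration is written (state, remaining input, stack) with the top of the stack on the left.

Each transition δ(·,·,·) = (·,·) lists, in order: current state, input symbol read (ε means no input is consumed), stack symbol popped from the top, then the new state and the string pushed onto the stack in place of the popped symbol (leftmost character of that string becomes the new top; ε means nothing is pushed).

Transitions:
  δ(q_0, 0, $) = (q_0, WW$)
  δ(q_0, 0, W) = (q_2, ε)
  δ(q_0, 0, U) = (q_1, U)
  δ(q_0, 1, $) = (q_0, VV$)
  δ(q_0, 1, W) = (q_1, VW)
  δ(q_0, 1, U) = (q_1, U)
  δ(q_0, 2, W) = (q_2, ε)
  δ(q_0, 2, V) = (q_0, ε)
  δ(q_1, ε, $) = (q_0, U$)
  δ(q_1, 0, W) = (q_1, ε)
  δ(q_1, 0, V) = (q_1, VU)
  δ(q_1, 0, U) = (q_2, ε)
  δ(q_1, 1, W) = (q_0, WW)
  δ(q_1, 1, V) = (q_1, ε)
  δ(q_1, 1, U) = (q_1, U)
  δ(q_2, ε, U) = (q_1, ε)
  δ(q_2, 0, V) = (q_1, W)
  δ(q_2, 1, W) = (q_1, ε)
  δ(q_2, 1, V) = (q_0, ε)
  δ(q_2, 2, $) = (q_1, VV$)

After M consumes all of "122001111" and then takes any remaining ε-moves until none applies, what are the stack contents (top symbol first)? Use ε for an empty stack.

(q_0, 122001111, $)
  read 1, top $: go to q_0, push VV$ → (q_0, 22001111, VV$)
  read 2, top V: go to q_0, push ε → (q_0, 2001111, V$)
  read 2, top V: go to q_0, push ε → (q_0, 001111, $)
  read 0, top $: go to q_0, push WW$ → (q_0, 01111, WW$)
  read 0, top W: go to q_2, push ε → (q_2, 1111, W$)
  read 1, top W: go to q_1, push ε → (q_1, 111, $)
  ε-move, top $: go to q_0, push U$ → (q_0, 111, U$)
  read 1, top U: go to q_1, push U → (q_1, 11, U$)
  read 1, top U: go to q_1, push U → (q_1, 1, U$)
  read 1, top U: go to q_1, push U → (q_1, ε, U$)
All input consumed in state q_1 with stack U$.

U$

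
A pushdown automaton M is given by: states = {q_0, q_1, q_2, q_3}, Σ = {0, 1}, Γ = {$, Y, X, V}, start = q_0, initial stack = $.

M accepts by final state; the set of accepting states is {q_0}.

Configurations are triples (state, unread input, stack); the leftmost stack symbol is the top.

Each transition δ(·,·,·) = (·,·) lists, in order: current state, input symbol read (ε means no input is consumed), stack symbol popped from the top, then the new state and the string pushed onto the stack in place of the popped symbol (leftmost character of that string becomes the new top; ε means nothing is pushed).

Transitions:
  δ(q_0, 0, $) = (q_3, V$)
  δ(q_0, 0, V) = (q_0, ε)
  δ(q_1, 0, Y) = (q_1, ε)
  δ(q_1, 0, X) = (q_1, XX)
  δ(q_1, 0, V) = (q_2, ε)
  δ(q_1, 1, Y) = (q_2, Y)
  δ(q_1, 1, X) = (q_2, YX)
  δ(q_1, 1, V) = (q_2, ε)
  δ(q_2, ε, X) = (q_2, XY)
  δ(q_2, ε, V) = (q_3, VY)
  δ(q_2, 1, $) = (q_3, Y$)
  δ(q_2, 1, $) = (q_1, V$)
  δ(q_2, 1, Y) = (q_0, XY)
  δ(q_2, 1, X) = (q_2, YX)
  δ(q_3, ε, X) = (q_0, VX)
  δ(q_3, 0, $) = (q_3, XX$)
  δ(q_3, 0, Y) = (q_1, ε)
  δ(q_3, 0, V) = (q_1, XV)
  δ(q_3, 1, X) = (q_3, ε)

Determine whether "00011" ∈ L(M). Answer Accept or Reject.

One accepting computation: (q_0, 00011, $) ⊢ (q_3, 0011, V$) ⊢ (q_1, 011, XV$) ⊢ (q_1, 11, XXV$) ⊢ (q_2, 1, YXXV$) ⊢ (q_0, ε, XYXXV$)
All input consumed and state q_0 ∈ F.

Accept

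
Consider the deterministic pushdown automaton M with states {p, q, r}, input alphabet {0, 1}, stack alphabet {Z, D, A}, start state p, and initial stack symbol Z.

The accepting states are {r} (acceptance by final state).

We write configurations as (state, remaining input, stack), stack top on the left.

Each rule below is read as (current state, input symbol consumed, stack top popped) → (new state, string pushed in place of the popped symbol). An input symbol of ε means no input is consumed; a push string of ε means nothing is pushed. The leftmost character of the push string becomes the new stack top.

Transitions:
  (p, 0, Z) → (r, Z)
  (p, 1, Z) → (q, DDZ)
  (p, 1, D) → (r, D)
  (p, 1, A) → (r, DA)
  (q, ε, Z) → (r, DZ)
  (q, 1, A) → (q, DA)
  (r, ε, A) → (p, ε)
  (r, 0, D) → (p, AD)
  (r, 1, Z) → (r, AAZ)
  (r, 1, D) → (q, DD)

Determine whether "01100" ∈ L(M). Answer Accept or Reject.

(p, 01100, Z) ⊢ (r, 1100, Z) ⊢ (r, 100, AAZ) ⊢ (p, 100, AZ) ⊢ (r, 00, DAZ) ⊢ (p, 0, ADAZ)
No transition applies at (p, 0, ADAZ); input not fully consumed.

Reject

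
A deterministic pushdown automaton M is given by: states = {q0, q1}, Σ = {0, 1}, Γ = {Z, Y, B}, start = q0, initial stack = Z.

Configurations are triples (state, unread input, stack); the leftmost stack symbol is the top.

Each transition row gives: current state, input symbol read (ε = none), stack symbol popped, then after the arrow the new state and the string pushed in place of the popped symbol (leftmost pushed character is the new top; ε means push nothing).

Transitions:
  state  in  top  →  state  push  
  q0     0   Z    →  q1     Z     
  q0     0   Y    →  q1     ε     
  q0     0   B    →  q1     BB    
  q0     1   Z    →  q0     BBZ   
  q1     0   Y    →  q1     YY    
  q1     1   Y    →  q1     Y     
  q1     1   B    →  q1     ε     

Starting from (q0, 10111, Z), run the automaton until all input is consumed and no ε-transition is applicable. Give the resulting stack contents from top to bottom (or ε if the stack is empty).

Z

(q0, 10111, Z)
  read 1, top Z: go to q0, push BBZ → (q0, 0111, BBZ)
  read 0, top B: go to q1, push BB → (q1, 111, BBBZ)
  read 1, top B: go to q1, push ε → (q1, 11, BBZ)
  read 1, top B: go to q1, push ε → (q1, 1, BZ)
  read 1, top B: go to q1, push ε → (q1, ε, Z)
All input consumed in state q1 with stack Z.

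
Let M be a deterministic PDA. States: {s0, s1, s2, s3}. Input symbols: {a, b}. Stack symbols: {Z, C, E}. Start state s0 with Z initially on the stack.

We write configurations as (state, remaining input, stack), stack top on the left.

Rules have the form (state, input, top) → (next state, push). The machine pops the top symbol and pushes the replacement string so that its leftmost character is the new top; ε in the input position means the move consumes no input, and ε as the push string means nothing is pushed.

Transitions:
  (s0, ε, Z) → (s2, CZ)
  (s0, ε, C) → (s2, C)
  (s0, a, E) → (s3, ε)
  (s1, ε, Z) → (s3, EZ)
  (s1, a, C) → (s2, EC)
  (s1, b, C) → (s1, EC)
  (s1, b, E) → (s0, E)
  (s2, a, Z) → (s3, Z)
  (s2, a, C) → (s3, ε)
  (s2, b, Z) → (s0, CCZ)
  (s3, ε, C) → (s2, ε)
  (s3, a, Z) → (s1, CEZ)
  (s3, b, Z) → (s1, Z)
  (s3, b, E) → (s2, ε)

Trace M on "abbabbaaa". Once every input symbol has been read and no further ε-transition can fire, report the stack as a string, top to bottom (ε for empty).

(s0, abbabbaaa, Z)
  ε-move, top Z: go to s2, push CZ → (s2, abbabbaaa, CZ)
  read a, top C: go to s3, push ε → (s3, bbabbaaa, Z)
  read b, top Z: go to s1, push Z → (s1, babbaaa, Z)
  ε-move, top Z: go to s3, push EZ → (s3, babbaaa, EZ)
  read b, top E: go to s2, push ε → (s2, abbaaa, Z)
  read a, top Z: go to s3, push Z → (s3, bbaaa, Z)
  read b, top Z: go to s1, push Z → (s1, baaa, Z)
  ε-move, top Z: go to s3, push EZ → (s3, baaa, EZ)
  read b, top E: go to s2, push ε → (s2, aaa, Z)
  read a, top Z: go to s3, push Z → (s3, aa, Z)
  read a, top Z: go to s1, push CEZ → (s1, a, CEZ)
  read a, top C: go to s2, push EC → (s2, ε, ECEZ)
All input consumed in state s2 with stack ECEZ.

ECEZ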